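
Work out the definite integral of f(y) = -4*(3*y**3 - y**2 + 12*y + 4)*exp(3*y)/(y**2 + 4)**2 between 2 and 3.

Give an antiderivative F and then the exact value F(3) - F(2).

Antiderivative: F(y) = -4*y*exp(3*y)/(y**2 + 4); value = -12*exp(9)/13 + exp(6)

Check any antiderivative F(y) by computing F'(y) and comparing it with f(y).
F(y) = -4*y*exp(3*y)/(y**2 + 4) is an antiderivative of f.
Check: d/dy[-4*y*exp(3*y)/(y**2 + 4)] = (-12*y**3*exp(3*y) + 4*y**2*exp(3*y) - 48*y*exp(3*y) - 16*exp(3*y))/(y**4 + 8*y**2 + 16), which equals f(y).
F(3) = -12*exp(9)/13; F(2) = -exp(6).
Integral = F(3) - F(2) = -12*exp(9)/13 + exp(6).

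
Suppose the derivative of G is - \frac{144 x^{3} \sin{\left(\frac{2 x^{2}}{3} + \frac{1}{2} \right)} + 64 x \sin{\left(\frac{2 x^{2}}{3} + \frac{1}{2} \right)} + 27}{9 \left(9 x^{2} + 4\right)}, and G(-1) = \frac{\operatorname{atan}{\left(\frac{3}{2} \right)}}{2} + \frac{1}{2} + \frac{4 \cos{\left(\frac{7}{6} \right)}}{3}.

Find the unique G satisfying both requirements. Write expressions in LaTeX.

A first test for any G(x): its x-derivative must equal the given G'(x).
A general antiderivative is \frac{4 \cos{\left(\frac{2 x^{2}}{3} + \frac{1}{2} \right)}}{3} - \frac{\operatorname{atan}{\left(\frac{3 x}{2} \right)}}{2} + C.
The condition gives C = \frac{\operatorname{atan}{\left(\frac{3}{2} \right)}}{2} + \frac{1}{2} + \frac{4 \cos{\left(\frac{7}{6} \right)}}{3} - (\frac{\operatorname{atan}{\left(\frac{3}{2} \right)}}{2} + \frac{4 \cos{\left(\frac{7}{6} \right)}}{3}) = \frac{1}{2}.
So G(x) = \frac{4 \cos{\left(\frac{2 x^{2}}{3} + \frac{1}{2} \right)}}{3} - \frac{\operatorname{atan}{\left(\frac{3 x}{2} \right)}}{2} + \frac{1}{2}.
Check: d/dx[\frac{4 \cos{\left(\frac{2 x^{2}}{3} + \frac{1}{2} \right)}}{3} - \frac{\operatorname{atan}{\left(\frac{3 x}{2} \right)}}{2} + \frac{1}{2}] = \frac{- 144 x^{3} \sin{\left(\frac{2 x^{2}}{3} + \frac{1}{2} \right)} - 64 x \sin{\left(\frac{2 x^{2}}{3} + \frac{1}{2} \right)} - 27}{81 x^{2} + 36}, which equals G'(x).

G(x) = \frac{4 \cos{\left(\frac{2 x^{2}}{3} + \frac{1}{2} \right)}}{3} - \frac{\operatorname{atan}{\left(\frac{3 x}{2} \right)}}{2} + \frac{1}{2}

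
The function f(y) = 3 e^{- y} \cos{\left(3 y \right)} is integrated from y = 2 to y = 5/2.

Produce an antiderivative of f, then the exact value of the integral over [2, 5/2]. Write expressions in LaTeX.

For F(y) to be correct the identity F'(y) - f(y) = 0 must hold.
F(y) = \frac{9 e^{- y} \sin{\left(3 y \right)}}{10} - \frac{3 e^{- y} \cos{\left(3 y \right)}}{10} is an antiderivative of f.
Check: d/dy[\frac{9 e^{- y} \sin{\left(3 y \right)}}{10} - \frac{3 e^{- y} \cos{\left(3 y \right)}}{10}] = 3 e^{- y} \cos{\left(3 y \right)} = f(y).
F(5/2) = - \frac{3 \cos{\left(\frac{15}{2} \right)}}{10 e^{\frac{5}{2}}} + \frac{9 \sin{\left(\frac{15}{2} \right)}}{10 e^{\frac{5}{2}}}; F(2) = - \frac{3 \cos{\left(6 \right)}}{10 e^{2}} + \frac{9 \sin{\left(6 \right)}}{10 e^{2}}.
Integral = F(5/2) - F(2) = - \frac{3 \cos{\left(\frac{15}{2} \right)}}{10 e^{\frac{5}{2}}} - \frac{9 \sin{\left(6 \right)}}{10 e^{2}} + \frac{3 \cos{\left(6 \right)}}{10 e^{2}} + \frac{9 \sin{\left(\frac{15}{2} \right)}}{10 e^{\frac{5}{2}}}.

Antiderivative: F(y) = \frac{9 e^{- y} \sin{\left(3 y \right)}}{10} - \frac{3 e^{- y} \cos{\left(3 y \right)}}{10}; value = - \frac{3 \cos{\left(\frac{15}{2} \right)}}{10 e^{\frac{5}{2}}} - \frac{9 \sin{\left(6 \right)}}{10 e^{2}} + \frac{3 \cos{\left(6 \right)}}{10 e^{2}} + \frac{9 \sin{\left(\frac{15}{2} \right)}}{10 e^{\frac{5}{2}}}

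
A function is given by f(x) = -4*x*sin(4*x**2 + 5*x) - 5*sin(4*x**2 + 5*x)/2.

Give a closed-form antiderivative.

f matches the chain-rule pattern g'(h)*h' with inner function h(x) = 4*x**2 + 5*x; substituting u = h(x) collapses the integral.
Check: d/dx[cos(4*x**2 + 5*x)/2] = -4*x*sin(4*x**2 + 5*x) - 5*sin(4*x**2 + 5*x)/2 = f(x).

An antiderivative is F(x) = cos(4*x**2 + 5*x)/2.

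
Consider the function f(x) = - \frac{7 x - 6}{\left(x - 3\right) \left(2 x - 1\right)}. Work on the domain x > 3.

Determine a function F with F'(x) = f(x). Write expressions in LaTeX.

Since d/dx undoes antidifferentiation here, F'(x) = f(x) is required of F(x).
Check: d/dx[- 3 \log{\left(x - 3 \right)} - \frac{\log{\left(4 x - 2 \right)}}{2}] = \frac{6 - 7 x}{2 x^{2} - 7 x + 3}, which equals f(x).

An antiderivative is F(x) = - 3 \log{\left(x - 3 \right)} - \frac{\log{\left(4 x - 2 \right)}}{2}.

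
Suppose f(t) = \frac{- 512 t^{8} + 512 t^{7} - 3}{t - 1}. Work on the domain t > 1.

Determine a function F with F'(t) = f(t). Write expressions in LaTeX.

An antiderivative is F(t) = - 64 t^{8} - 3 \log{\left(t - 1 \right)}.

An antiderivative F(t) passes only if d/dt[F] lands on f(t) exactly.
Check: d/dt[- 64 t^{8} - 3 \log{\left(t - 1 \right)}] = \frac{- 512 t^{8} + 512 t^{7} - 3}{t - 1} = f(t).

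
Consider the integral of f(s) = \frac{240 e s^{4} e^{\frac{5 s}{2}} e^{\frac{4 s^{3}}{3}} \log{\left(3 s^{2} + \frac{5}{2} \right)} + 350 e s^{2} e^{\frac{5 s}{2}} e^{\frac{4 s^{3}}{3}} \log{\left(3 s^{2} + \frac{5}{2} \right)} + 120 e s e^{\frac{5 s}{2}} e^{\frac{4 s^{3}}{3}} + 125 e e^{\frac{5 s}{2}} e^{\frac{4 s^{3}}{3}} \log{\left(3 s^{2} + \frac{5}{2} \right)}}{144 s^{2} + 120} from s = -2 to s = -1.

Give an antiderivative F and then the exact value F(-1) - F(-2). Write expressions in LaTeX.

f has the shape u'v + uv' for u = \frac{5 e^{\frac{4 s^{3}}{3} + \frac{5 s}{2} + 1}}{12} and v = \log{\left(3 s^{2} + \frac{5}{2} \right)} — it is the derivative of the product u*v.
F(s) = \frac{5 e^{\frac{4 s^{3}}{3} + \frac{5 s}{2} + 1} \log{\left(3 s^{2} + \frac{5}{2} \right)}}{12} is an antiderivative of f.
Check: d/ds[\frac{5 e^{\frac{4 s^{3}}{3} + \frac{5 s}{2} + 1} \log{\left(3 s^{2} + \frac{5}{2} \right)}}{12}] = \frac{240 e s^{4} e^{\frac{5 s}{2}} e^{\frac{4 s^{3}}{3}} \log{\left(3 s^{2} + \frac{5}{2} \right)} + 350 e s^{2} e^{\frac{5 s}{2}} e^{\frac{4 s^{3}}{3}} \log{\left(3 s^{2} + \frac{5}{2} \right)} + 120 e s e^{\frac{5 s}{2}} e^{\frac{4 s^{3}}{3}} + 125 e e^{\frac{5 s}{2}} e^{\frac{4 s^{3}}{3}} \log{\left(3 s^{2} + \frac{5}{2} \right)}}{144 s^{2} + 120} = f(s).
F(-1) = \frac{5 \log{\left(\frac{11}{2} \right)}}{12 e^{\frac{17}{6}}}; F(-2) = \frac{5 \log{\left(\frac{29}{2} \right)}}{12 e^{\frac{44}{3}}}.
Integral = F(-1) - F(-2) = - \frac{5 \log{\left(\frac{29}{2} \right)}}{12 e^{\frac{44}{3}}} + \frac{5 \log{\left(\frac{11}{2} \right)}}{12 e^{\frac{17}{6}}}.

Antiderivative: F(s) = \frac{5 e^{\frac{4 s^{3}}{3} + \frac{5 s}{2} + 1} \log{\left(3 s^{2} + \frac{5}{2} \right)}}{12}; value = - \frac{5 \log{\left(\frac{29}{2} \right)}}{12 e^{\frac{44}{3}}} + \frac{5 \log{\left(\frac{11}{2} \right)}}{12 e^{\frac{17}{6}}}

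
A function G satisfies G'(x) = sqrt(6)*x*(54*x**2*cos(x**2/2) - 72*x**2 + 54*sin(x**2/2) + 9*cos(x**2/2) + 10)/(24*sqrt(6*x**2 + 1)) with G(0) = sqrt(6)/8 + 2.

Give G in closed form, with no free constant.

G(x) = -(4*sqrt(6)*x**2*sqrt(6*x**2 + 1) - 9*sqrt(6)*sqrt(6*x**2 + 1)*sin(x**2/2) - 3*sqrt(6)*sqrt(6*x**2 + 1) - 48)/24

G'(x) has the shape u'v + uv' for u = -3*sqrt(4*x**2 + 2/3)/2 and v = x**2/3 - 3*sin(x**2/2)/4 - 1/4 — it is the derivative of the product u*v.
A general antiderivative is -3*sqrt(4*x**2 + 2/3)*(x**2/3 - 3*sin(x**2/2)/4 - 1/4)/2 + C.
The condition gives C = sqrt(6)/8 + 2 - (sqrt(6)/8) = 2.
So G(x) = -(4*sqrt(6)*x**2*sqrt(6*x**2 + 1) - 9*sqrt(6)*sqrt(6*x**2 + 1)*sin(x**2/2) - 3*sqrt(6)*sqrt(6*x**2 + 1) - 48)/24.
Check: d/dx[-(4*sqrt(6)*x**2*sqrt(6*x**2 + 1) - 9*sqrt(6)*sqrt(6*x**2 + 1)*sin(x**2/2) - 3*sqrt(6)*sqrt(6*x**2 + 1) - 48)/24] = (54*sqrt(6)*x**3*cos(x**2/2) - 72*sqrt(6)*x**3 + 54*sqrt(6)*x*sin(x**2/2) + 9*sqrt(6)*x*cos(x**2/2) + 10*sqrt(6)*x)/(24*sqrt(6*x**2 + 1)), which equals G'(x).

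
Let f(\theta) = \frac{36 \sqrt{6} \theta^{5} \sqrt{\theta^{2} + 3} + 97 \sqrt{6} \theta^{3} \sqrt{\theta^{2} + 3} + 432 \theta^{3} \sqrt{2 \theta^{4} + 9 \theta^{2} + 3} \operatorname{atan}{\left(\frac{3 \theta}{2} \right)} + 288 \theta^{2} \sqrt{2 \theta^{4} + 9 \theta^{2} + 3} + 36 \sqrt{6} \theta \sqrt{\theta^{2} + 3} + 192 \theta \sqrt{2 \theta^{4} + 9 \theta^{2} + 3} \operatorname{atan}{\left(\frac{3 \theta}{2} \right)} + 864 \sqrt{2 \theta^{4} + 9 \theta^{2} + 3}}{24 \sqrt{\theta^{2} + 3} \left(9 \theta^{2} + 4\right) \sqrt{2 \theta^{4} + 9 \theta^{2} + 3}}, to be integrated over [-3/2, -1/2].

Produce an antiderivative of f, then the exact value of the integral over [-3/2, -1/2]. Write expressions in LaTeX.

Differentiate the proposed F(\theta) back; it has to land on f(\theta) exactly.
F(\theta) = \frac{48 \sqrt{\theta^{2} + 3} \operatorname{atan}{\left(\frac{3 \theta}{2} \right)} + \sqrt{6} \sqrt{2 \theta^{4} + 9 \theta^{2} + 3}}{24} is an antiderivative of f.
Check: d/d\theta[\frac{48 \sqrt{\theta^{2} + 3} \operatorname{atan}{\left(\frac{3 \theta}{2} \right)} + \sqrt{6} \sqrt{2 \theta^{4} + 9 \theta^{2} + 3}}{24}] = \frac{36 \sqrt{6} \theta^{5} \sqrt{\theta^{2} + 3} + 97 \sqrt{6} \theta^{3} \sqrt{\theta^{2} + 3} + 432 \theta^{3} \sqrt{2 \theta^{4} + 9 \theta^{2} + 3} \operatorname{atan}{\left(\frac{3 \theta}{2} \right)} + 288 \theta^{2} \sqrt{2 \theta^{4} + 9 \theta^{2} + 3} + 36 \sqrt{6} \theta \sqrt{\theta^{2} + 3} + 192 \theta \sqrt{2 \theta^{4} + 9 \theta^{2} + 3} \operatorname{atan}{\left(\frac{3 \theta}{2} \right)} + 864 \sqrt{2 \theta^{4} + 9 \theta^{2} + 3}}{216 \theta^{2} \sqrt{\theta^{2} + 3} \sqrt{2 \theta^{4} + 9 \theta^{2} + 3} + 96 \sqrt{\theta^{2} + 3} \sqrt{2 \theta^{4} + 9 \theta^{2} + 3}}, which equals f(\theta).
F(-1/2) = - \sqrt{13} \operatorname{atan}{\left(\frac{3}{4} \right)} + \frac{\sqrt{129}}{48}; F(-3/2) = - \sqrt{21} \operatorname{atan}{\left(\frac{9}{4} \right)} + \frac{\sqrt{89}}{16}.
Integral = F(-1/2) - F(-3/2) = - \sqrt{13} \operatorname{atan}{\left(\frac{3}{4} \right)} - \frac{\sqrt{89}}{16} + \frac{\sqrt{129}}{48} + \sqrt{21} \operatorname{atan}{\left(\frac{9}{4} \right)}.

Antiderivative: F(\theta) = \frac{48 \sqrt{\theta^{2} + 3} \operatorname{atan}{\left(\frac{3 \theta}{2} \right)} + \sqrt{6} \sqrt{2 \theta^{4} + 9 \theta^{2} + 3}}{24}; value = - \sqrt{13} \operatorname{atan}{\left(\frac{3}{4} \right)} - \frac{\sqrt{89}}{16} + \frac{\sqrt{129}}{48} + \sqrt{21} \operatorname{atan}{\left(\frac{9}{4} \right)}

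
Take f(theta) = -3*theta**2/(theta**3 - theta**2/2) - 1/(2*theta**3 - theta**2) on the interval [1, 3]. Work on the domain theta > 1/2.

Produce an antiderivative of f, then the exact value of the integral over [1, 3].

Antiderivative: F(theta) = (2*theta*log(theta) - 5*theta*log(theta - 1/2) - 1)/theta; value = -5*log(5/2) - 5*log(2) + 2/3 + 2*log(3)

Factor the denominator (theta**2*(2*theta - 1)) and decompose: f = -10/(2*theta - 1) + 2/theta + theta**(-2); each piece integrates to a log, atan, or power term.
F(theta) = (2*theta*log(theta) - 5*theta*log(theta - 1/2) - 1)/theta is an antiderivative of f.
Check: d/dtheta[(2*theta*log(theta) - 5*theta*log(theta - 1/2) - 1)/theta] = (-6*theta**2 - 1)/(2*theta**3 - theta**2), which equals f(theta).
F(3) = -5*log(5/2) - 1/3 + 2*log(3); F(1) = -1 + 5*log(2).
Integral = F(3) - F(1) = -5*log(5/2) - 5*log(2) + 2/3 + 2*log(3).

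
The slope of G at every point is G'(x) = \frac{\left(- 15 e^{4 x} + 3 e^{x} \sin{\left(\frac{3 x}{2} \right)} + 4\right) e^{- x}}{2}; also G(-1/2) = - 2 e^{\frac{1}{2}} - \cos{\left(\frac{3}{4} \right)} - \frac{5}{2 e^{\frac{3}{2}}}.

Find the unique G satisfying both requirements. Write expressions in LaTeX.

G(x) = - \frac{5 e^{3 x}}{2} - \cos{\left(\frac{3 x}{2} \right)} - 2 e^{- x}

For G(x) to be correct, d/dx[G] must agree with the stated G'(x) identically.
A general antiderivative is - \frac{5 e^{3 x}}{2} - \cos{\left(\frac{3 x}{2} \right)} - 2 e^{- x} + C.
The condition gives C = - 2 e^{\frac{1}{2}} - \cos{\left(\frac{3}{4} \right)} - \frac{5}{2 e^{\frac{3}{2}}} - (- 2 e^{\frac{1}{2}} - \cos{\left(\frac{3}{4} \right)} - \frac{5}{2 e^{\frac{3}{2}}}) = 0.
So G(x) = - \frac{5 e^{3 x}}{2} - \cos{\left(\frac{3 x}{2} \right)} - 2 e^{- x}.
Check: d/dx[- \frac{5 e^{3 x}}{2} - \cos{\left(\frac{3 x}{2} \right)} - 2 e^{- x}] = \frac{\left(- 15 e^{4 x} + 3 e^{x} \sin{\left(\frac{3 x}{2} \right)} + 4\right) e^{- x}}{2} = G'(x).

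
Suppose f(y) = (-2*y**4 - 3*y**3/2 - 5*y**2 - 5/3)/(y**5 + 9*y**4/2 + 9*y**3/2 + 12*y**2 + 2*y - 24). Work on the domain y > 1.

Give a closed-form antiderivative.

Factor the denominator (3*(y - 1)*(y + 4)*(2*y + 3)*(y**2 + 4)) and decompose: f = -(1151*y - 1464)/(3750*(y**2 + 4)) + 1726/(1875*(2*y + 3)) - 1493/(750*(y + 4)) - 61/(375*(y - 1)); each piece integrates to a log, atan, or power term.
Check: d/dy[-61*log(y - 1)/375 + 863*log(y + 3/2)/1875 - 1493*log(y + 4)/750 - 1151*log(y**2 + 4)/7500 + 122*atan(y/2)/625] = (-12*y**4 - 9*y**3 - 30*y**2 - 10)/(6*y**5 + 27*y**4 + 27*y**3 + 72*y**2 + 12*y - 144), which equals f(y).

An antiderivative is F(y) = -61*log(y - 1)/375 + 863*log(y + 3/2)/1875 - 1493*log(y + 4)/750 - 1151*log(y**2 + 4)/7500 + 122*atan(y/2)/625.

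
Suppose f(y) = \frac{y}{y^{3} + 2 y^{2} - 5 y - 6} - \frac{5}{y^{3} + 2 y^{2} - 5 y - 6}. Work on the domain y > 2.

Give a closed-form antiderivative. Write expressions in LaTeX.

The denominator factors as \left(y - 2\right) \left(y + 1\right) \left(y + 3\right); partial fractions split f into directly integrable pieces: - \frac{4}{5 \left(y + 3\right)} + \frac{1}{y + 1} - \frac{1}{5 \left(y - 2\right)}.
Check: d/dy[\frac{- \log{\left(y - 2 \right)} + 5 \log{\left(y + 1 \right)} - 4 \log{\left(y + 3 \right)}}{5}] = \frac{y - 5}{y^{3} + 2 y^{2} - 5 y - 6}, which equals f(y).

An antiderivative is F(y) = \frac{- \log{\left(y - 2 \right)} + 5 \log{\left(y + 1 \right)} - 4 \log{\left(y + 3 \right)}}{5}.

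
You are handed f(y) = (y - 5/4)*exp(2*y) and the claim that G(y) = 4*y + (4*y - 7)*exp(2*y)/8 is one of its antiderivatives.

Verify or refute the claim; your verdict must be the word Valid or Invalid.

Invalid: d/dy[G] - f = 4, which is not 0.

d/dy[G] = y*exp(2*y) - 5*exp(2*y)/4 + 4
d/dy[G] - f(y) = 4 != 0.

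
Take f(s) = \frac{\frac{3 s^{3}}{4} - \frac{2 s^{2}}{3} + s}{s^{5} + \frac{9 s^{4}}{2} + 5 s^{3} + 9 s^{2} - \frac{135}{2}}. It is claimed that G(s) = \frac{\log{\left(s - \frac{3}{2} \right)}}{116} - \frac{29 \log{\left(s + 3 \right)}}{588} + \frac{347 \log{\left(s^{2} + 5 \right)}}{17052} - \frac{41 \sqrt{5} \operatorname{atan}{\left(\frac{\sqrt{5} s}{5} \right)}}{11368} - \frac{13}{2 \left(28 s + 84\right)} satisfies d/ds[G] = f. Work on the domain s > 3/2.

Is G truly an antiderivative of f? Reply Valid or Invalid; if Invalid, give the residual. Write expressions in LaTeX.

d/ds[G] = \frac{9 s^{3} - 8 s^{2} + 12 s}{24 s^{5} + 108 s^{4} + 120 s^{3} + 216 s^{2} - 1620}
d/ds[G] - f(s) = \frac{- 9 s^{3} + 8 s^{2} - 12 s}{24 s^{5} + 108 s^{4} + 120 s^{3} + 216 s^{2} - 1620} != 0.

Invalid: d/ds[G] - f = \frac{- 9 s^{3} + 8 s^{2} - 12 s}{24 s^{5} + 108 s^{4} + 120 s^{3} + 216 s^{2} - 1620}, which is not 0.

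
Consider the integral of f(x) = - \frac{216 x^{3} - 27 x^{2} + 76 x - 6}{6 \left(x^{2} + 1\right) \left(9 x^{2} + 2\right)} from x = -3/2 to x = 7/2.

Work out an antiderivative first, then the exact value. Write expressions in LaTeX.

Antiderivative: F(x) = - \frac{5 \log{\left(x^{2} + 1 \right)}}{3} - \frac{\log{\left(3 x^{2} + \frac{2}{3} \right)}}{3} + \frac{\operatorname{atan}{\left(x \right)}}{2}; value = - \frac{5 \log{\left(\frac{53}{4} \right)}}{3} - \frac{\log{\left(\frac{449}{12} \right)}}{3} + \frac{\operatorname{atan}{\left(\frac{3}{2} \right)}}{2} + \frac{\operatorname{atan}{\left(\frac{7}{2} \right)}}{2} + \frac{\log{\left(\frac{89}{12} \right)}}{3} + \frac{5 \log{\left(\frac{13}{4} \right)}}{3}

For F(x) to be correct the identity F'(x) - f(x) = 0 must hold.
F(x) = - \frac{5 \log{\left(x^{2} + 1 \right)}}{3} - \frac{\log{\left(3 x^{2} + \frac{2}{3} \right)}}{3} + \frac{\operatorname{atan}{\left(x \right)}}{2} is an antiderivative of f.
Check: d/dx[- \frac{5 \log{\left(x^{2} + 1 \right)}}{3} - \frac{\log{\left(3 x^{2} + \frac{2}{3} \right)}}{3} + \frac{\operatorname{atan}{\left(x \right)}}{2}] = \frac{- 216 x^{3} + 27 x^{2} - 76 x + 6}{54 x^{4} + 66 x^{2} + 12}, which equals f(x).
F(7/2) = - \frac{5 \log{\left(\frac{53}{4} \right)}}{3} - \frac{\log{\left(\frac{449}{12} \right)}}{3} + \frac{\operatorname{atan}{\left(\frac{7}{2} \right)}}{2}; F(-3/2) = - \frac{5 \log{\left(\frac{13}{4} \right)}}{3} - \frac{\log{\left(\frac{89}{12} \right)}}{3} - \frac{\operatorname{atan}{\left(\frac{3}{2} \right)}}{2}.
Integral = F(7/2) - F(-3/2) = - \frac{5 \log{\left(\frac{53}{4} \right)}}{3} - \frac{\log{\left(\frac{449}{12} \right)}}{3} + \frac{\operatorname{atan}{\left(\frac{3}{2} \right)}}{2} + \frac{\operatorname{atan}{\left(\frac{7}{2} \right)}}{2} + \frac{\log{\left(\frac{89}{12} \right)}}{3} + \frac{5 \log{\left(\frac{13}{4} \right)}}{3}.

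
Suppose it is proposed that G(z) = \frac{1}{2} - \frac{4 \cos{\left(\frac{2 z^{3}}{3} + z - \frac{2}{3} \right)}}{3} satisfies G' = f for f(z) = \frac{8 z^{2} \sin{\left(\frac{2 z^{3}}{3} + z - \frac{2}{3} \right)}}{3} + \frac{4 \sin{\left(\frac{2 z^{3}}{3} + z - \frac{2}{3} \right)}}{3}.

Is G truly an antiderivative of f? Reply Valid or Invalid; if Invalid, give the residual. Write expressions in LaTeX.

Valid - the claim checks out under differentiation.

d/dz[G] = \frac{8 z^{2} \sin{\left(\frac{2 z^{3}}{3} + z - \frac{2}{3} \right)}}{3} + \frac{4 \sin{\left(\frac{2 z^{3}}{3} + z - \frac{2}{3} \right)}}{3}
This equals f(z) exactly, so the claim holds.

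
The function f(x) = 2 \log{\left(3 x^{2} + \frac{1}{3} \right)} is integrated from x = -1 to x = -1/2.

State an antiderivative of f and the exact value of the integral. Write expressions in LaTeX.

Any candidate F(x) must reproduce f(x) exactly when differentiated.
F(x) = \frac{2 \left(3 x \log{\left(3 x^{2} + \frac{1}{3} \right)} - 6 x + 2 \operatorname{atan}{\left(3 x \right)}\right)}{3} is an antiderivative of f.
Check: d/dx[\frac{2 \left(3 x \log{\left(3 x^{2} + \frac{1}{3} \right)} - 6 x + 2 \operatorname{atan}{\left(3 x \right)}\right)}{3}] = 2 \log{\left(3 x^{2} + \frac{1}{3} \right)} = f(x).
F(-1/2) = - \frac{4 \operatorname{atan}{\left(\frac{3}{2} \right)}}{3} - \log{\left(\frac{13}{12} \right)} + 2; F(-1) = - 2 \log{\left(\frac{10}{3} \right)} - \frac{4 \operatorname{atan}{\left(3 \right)}}{3} + 4.
Integral = F(-1/2) - F(-1) = -2 - \frac{4 \operatorname{atan}{\left(\frac{3}{2} \right)}}{3} - \log{\left(\frac{13}{12} \right)} + \frac{4 \operatorname{atan}{\left(3 \right)}}{3} + 2 \log{\left(\frac{10}{3} \right)}.

Antiderivative: F(x) = \frac{2 \left(3 x \log{\left(3 x^{2} + \frac{1}{3} \right)} - 6 x + 2 \operatorname{atan}{\left(3 x \right)}\right)}{3}; value = -2 - \frac{4 \operatorname{atan}{\left(\frac{3}{2} \right)}}{3} - \log{\left(\frac{13}{12} \right)} + \frac{4 \operatorname{atan}{\left(3 \right)}}{3} + 2 \log{\left(\frac{10}{3} \right)}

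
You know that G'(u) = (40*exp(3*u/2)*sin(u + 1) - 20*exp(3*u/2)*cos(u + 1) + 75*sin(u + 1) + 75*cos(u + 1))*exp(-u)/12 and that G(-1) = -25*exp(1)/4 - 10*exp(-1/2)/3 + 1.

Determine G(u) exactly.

G(u) = 5*(-2*exp(u/2)/3 - 5*exp(-u)/4)*cos(u + 1) + 1

G'(u) has the shape v'r + vr' for v = -10*exp(u/2)/3 - 25*exp(-u)/4 and r = cos(u + 1) — it is the derivative of the product v*r.
A general antiderivative is 5*(-2*exp(u/2)/3 - 5*exp(-u)/4)*cos(u + 1) + C.
The condition gives C = -25*exp(1)/4 - 10*exp(-1/2)/3 + 1 - (-25*exp(1)/4 - 10*exp(-1/2)/3) = 1.
So G(u) = 5*(-2*exp(u/2)/3 - 5*exp(-u)/4)*cos(u + 1) + 1.
Check: d/du[5*(-2*exp(u/2)/3 - 5*exp(-u)/4)*cos(u + 1) + 1] = (40*exp(3*u/2)*sin(u + 1) - 20*exp(3*u/2)*cos(u + 1) + 75*sin(u + 1) + 75*cos(u + 1))*exp(-u)/12 = G'(u).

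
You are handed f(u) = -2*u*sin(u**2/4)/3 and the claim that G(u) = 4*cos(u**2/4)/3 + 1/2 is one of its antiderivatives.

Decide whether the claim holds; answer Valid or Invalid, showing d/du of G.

Valid - the claim checks out under differentiation.

d/du[G] = -2*u*sin(u**2/4)/3
This equals f(u) exactly, so the claim holds.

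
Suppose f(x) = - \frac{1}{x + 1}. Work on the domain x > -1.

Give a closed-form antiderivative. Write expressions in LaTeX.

An antiderivative is F(x) = - \log{\left(2 x + 2 \right)}.

A candidate is checked by its d/dx: the result must match f(x).
Check: d/dx[- \log{\left(2 x + 2 \right)}] = - \frac{1}{x + 1} = f(x).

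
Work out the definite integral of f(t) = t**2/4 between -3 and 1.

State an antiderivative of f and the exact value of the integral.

Antiderivative: F(t) = t**3/12; value = 7/3

An antiderivative F(t) passes only if d/dt[F] lands on f(t) exactly.
F(t) = t**3/12 is an antiderivative of f.
Check: d/dt[t**3/12] = t**2/4 = f(t).
F(1) = 1/12; F(-3) = -9/4.
Integral = F(1) - F(-3) = 7/3.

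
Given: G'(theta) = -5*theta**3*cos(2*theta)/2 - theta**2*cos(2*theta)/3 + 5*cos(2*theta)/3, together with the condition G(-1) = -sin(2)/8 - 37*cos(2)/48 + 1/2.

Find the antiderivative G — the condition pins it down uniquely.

G(theta) = -5*theta**3*sin(2*theta)/4 - theta**2*sin(2*theta)/6 - 15*theta**2*cos(2*theta)/8 + 15*theta*sin(2*theta)/8 - theta*cos(2*theta)/6 + 11*sin(2*theta)/12 + 15*cos(2*theta)/16 + 1/2

The integrand splits into summands that can be handled one at a time.
A general antiderivative is -5*theta**3*sin(2*theta)/4 - theta**2*sin(2*theta)/6 - 15*theta**2*cos(2*theta)/8 + 15*theta*sin(2*theta)/8 - theta*cos(2*theta)/6 + 11*sin(2*theta)/12 + 15*cos(2*theta)/16 + C.
The condition gives C = -sin(2)/8 - 37*cos(2)/48 + 1/2 - (-sin(2)/8 - 37*cos(2)/48) = 1/2.
So G(theta) = -5*theta**3*sin(2*theta)/4 - theta**2*sin(2*theta)/6 - 15*theta**2*cos(2*theta)/8 + 15*theta*sin(2*theta)/8 - theta*cos(2*theta)/6 + 11*sin(2*theta)/12 + 15*cos(2*theta)/16 + 1/2.
Check: d/dtheta[-5*theta**3*sin(2*theta)/4 - theta**2*sin(2*theta)/6 - 15*theta**2*cos(2*theta)/8 + 15*theta*sin(2*theta)/8 - theta*cos(2*theta)/6 + 11*sin(2*theta)/12 + 15*cos(2*theta)/16 + 1/2] = -5*theta**3*cos(2*theta)/2 - theta**2*cos(2*theta)/3 + 5*cos(2*theta)/3 = G'(theta).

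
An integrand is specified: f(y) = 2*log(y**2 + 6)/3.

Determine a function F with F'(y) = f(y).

An antiderivative is F(y) = 2*y*log(y**2 + 6)/3 - 4*y/3 + 4*sqrt(6)*atan(sqrt(6)*y/6)/3.

Since d/dy undoes antidifferentiation here, F'(y) = f(y) is required of F(y).
Check: d/dy[2*y*log(y**2 + 6)/3 - 4*y/3 + 4*sqrt(6)*atan(sqrt(6)*y/6)/3] = 2*log(y**2 + 6)/3 = f(y).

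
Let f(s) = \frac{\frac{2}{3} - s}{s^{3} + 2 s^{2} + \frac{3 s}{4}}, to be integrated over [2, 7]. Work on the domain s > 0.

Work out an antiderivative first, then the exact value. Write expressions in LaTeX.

Antiderivative: F(s) = \frac{8 \log{\left(s \right)} - 21 \log{\left(s + \frac{1}{2} \right)} + 13 \log{\left(s + \frac{3}{2} \right)}}{9}; value = - \frac{7 \log{\left(\frac{15}{2} \right)}}{3} - \frac{13 \log{\left(\frac{7}{2} \right)}}{9} - \frac{8 \log{\left(2 \right)}}{9} + \frac{8 \log{\left(7 \right)}}{9} + \frac{7 \log{\left(\frac{5}{2} \right)}}{3} + \frac{13 \log{\left(\frac{17}{2} \right)}}{9}

The denominator factors as 3 s \left(2 s + 1\right) \left(2 s + 3\right); partial fractions split f into directly integrable pieces: \frac{26}{9 \left(2 s + 3\right)} - \frac{14}{3 \left(2 s + 1\right)} + \frac{8}{9 s}.
F(s) = \frac{8 \log{\left(s \right)} - 21 \log{\left(s + \frac{1}{2} \right)} + 13 \log{\left(s + \frac{3}{2} \right)}}{9} is an antiderivative of f.
Check: d/ds[\frac{8 \log{\left(s \right)} - 21 \log{\left(s + \frac{1}{2} \right)} + 13 \log{\left(s + \frac{3}{2} \right)}}{9}] = \frac{8 - 12 s}{12 s^{3} + 24 s^{2} + 9 s}, which equals f(s).
F(7) = - \frac{7 \log{\left(\frac{15}{2} \right)}}{3} + \frac{8 \log{\left(7 \right)}}{9} + \frac{13 \log{\left(\frac{17}{2} \right)}}{9}; F(2) = - \frac{7 \log{\left(\frac{5}{2} \right)}}{3} + \frac{8 \log{\left(2 \right)}}{9} + \frac{13 \log{\left(\frac{7}{2} \right)}}{9}.
Integral = F(7) - F(2) = - \frac{7 \log{\left(\frac{15}{2} \right)}}{3} - \frac{13 \log{\left(\frac{7}{2} \right)}}{9} - \frac{8 \log{\left(2 \right)}}{9} + \frac{8 \log{\left(7 \right)}}{9} + \frac{7 \log{\left(\frac{5}{2} \right)}}{3} + \frac{13 \log{\left(\frac{17}{2} \right)}}{9}.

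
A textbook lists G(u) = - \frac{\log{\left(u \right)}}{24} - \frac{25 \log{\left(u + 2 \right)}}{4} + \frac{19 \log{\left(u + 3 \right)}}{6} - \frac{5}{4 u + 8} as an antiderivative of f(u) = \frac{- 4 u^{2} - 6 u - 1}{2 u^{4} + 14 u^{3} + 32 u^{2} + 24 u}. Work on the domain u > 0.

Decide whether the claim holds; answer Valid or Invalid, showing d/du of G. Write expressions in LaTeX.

d/du[G] = \frac{- 25 u^{3} - 141 u^{2} - 174 u - 4}{8 u^{4} + 56 u^{3} + 128 u^{2} + 96 u}
d/du[G] - f(u) = - \frac{25}{8 u + 16} != 0.

Invalid: d/du[G] - f = - \frac{25}{8 u + 16}, which is not 0.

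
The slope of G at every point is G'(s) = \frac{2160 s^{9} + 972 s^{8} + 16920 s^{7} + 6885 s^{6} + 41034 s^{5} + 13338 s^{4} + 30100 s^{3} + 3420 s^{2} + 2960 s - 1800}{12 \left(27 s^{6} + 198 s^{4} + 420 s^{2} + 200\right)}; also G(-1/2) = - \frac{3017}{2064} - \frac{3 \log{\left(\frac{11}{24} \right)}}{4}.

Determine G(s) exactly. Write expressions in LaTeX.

G(s) = \frac{60 s^{6} + 36 s^{5} + 260 s^{4} + 93 s^{3} - 27 s^{2} \log{\left(\frac{s^{2}}{2} + \frac{1}{3} \right)} + 128 s^{2} - 90 s - 90 \log{\left(\frac{s^{2}}{2} + \frac{1}{3} \right)} - 270}{12 \left(3 s^{2} + 10\right)}

A first test for any G(s): its s-derivative must equal the given G'(s).
A general antiderivative is \frac{5 s^{4}}{3} + s^{3} + \frac{5 s^{2}}{3} - \frac{3 s}{4} - \frac{3 \log{\left(\frac{s^{2}}{2} + \frac{1}{3} \right)}}{4} - 4 - \frac{5}{4 \left(\frac{3 s^{2}}{2} + 5\right)} + C.
The condition gives C = - \frac{3017}{2064} - \frac{3 \log{\left(\frac{11}{24} \right)}}{4} - (- \frac{7145}{2064} - \frac{3 \log{\left(\frac{11}{24} \right)}}{4}) = 2.
So G(s) = \frac{60 s^{6} + 36 s^{5} + 260 s^{4} + 93 s^{3} - 27 s^{2} \log{\left(\frac{s^{2}}{2} + \frac{1}{3} \right)} + 128 s^{2} - 90 s - 90 \log{\left(\frac{s^{2}}{2} + \frac{1}{3} \right)} - 270}{12 \left(3 s^{2} + 10\right)}.
Check: d/ds[\frac{60 s^{6} + 36 s^{5} + 260 s^{4} + 93 s^{3} - 27 s^{2} \log{\left(\frac{s^{2}}{2} + \frac{1}{3} \right)} + 128 s^{2} - 90 s - 90 \log{\left(\frac{s^{2}}{2} + \frac{1}{3} \right)} - 270}{12 \left(3 s^{2} + 10\right)}] = \frac{2160 s^{9} + 972 s^{8} + 16920 s^{7} + 6885 s^{6} + 41034 s^{5} + 13338 s^{4} + 30100 s^{3} + 3420 s^{2} + 2960 s - 1800}{324 s^{6} + 2376 s^{4} + 5040 s^{2} + 2400}, which equals G'(s).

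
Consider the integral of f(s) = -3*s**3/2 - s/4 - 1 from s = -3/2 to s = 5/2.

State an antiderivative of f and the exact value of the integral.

Antiderivative: F(s) = s*(-3*s**3 - s - 8)/8; value = -69/4

Integrate term by term and add the pieces.
F(s) = s*(-3*s**3 - s - 8)/8 is an antiderivative of f.
Check: d/ds[s*(-3*s**3 - s - 8)/8] = -3*s**3/2 - s/4 - 1 = f(s).
F(5/2) = -2295/128; F(-3/2) = -87/128.
Integral = F(5/2) - F(-3/2) = -69/4.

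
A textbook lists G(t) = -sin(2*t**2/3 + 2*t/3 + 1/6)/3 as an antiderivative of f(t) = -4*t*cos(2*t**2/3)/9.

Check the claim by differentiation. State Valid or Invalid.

Invalid: d/dt[G] - f = 4*t*cos(2*t**2/3)/9 - 4*t*cos(2*t**2/3 + 2*t/3 + 1/6)/9 - 2*cos(2*t**2/3 + 2*t/3 + 1/6)/9, which is not 0.

d/dt[G] = -4*t*cos(2*t**2/3 + 2*t/3 + 1/6)/9 - 2*cos(2*t**2/3 + 2*t/3 + 1/6)/9
d/dt[G] - f(t) = 4*t*cos(2*t**2/3)/9 - 4*t*cos(2*t**2/3 + 2*t/3 + 1/6)/9 - 2*cos(2*t**2/3 + 2*t/3 + 1/6)/9 != 0.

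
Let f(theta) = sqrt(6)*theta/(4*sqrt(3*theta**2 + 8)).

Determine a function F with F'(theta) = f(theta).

f matches the chain-rule pattern g'(h)*h' with inner function h(theta) = theta**2/2 + 4/3; substituting u = h(theta) collapses the integral.
Check: d/dtheta[sqrt(theta**2/2 + 4/3)/2] = sqrt(6)*theta/(4*sqrt(3*theta**2 + 8)) = f(theta).

An antiderivative is F(theta) = sqrt(theta**2/2 + 4/3)/2.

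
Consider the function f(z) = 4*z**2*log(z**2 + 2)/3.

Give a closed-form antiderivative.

An antiderivative is F(z) = 4*z**3*log(z**2 + 2)/9 - 8*z**3/27 + 16*z/9 - 16*sqrt(2)*atan(sqrt(2)*z/2)/9.

Since d/dz undoes antidifferentiation here, F'(z) = f(z) is required of F(z).
Check: d/dz[4*z**3*log(z**2 + 2)/9 - 8*z**3/27 + 16*z/9 - 16*sqrt(2)*atan(sqrt(2)*z/2)/9] = 4*z**2*log(z**2 + 2)/3 = f(z).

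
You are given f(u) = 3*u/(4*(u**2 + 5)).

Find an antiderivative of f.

An antiderivative is F(u) = 3*log(u**2 + 5)/8.

The substitution w = u**2 + 5 works: f is exactly (dF/dw)*(dw/du) for that inner function.
Check: d/du[3*log(u**2 + 5)/8] = 3*u/(4*u**2 + 20), which equals f(u).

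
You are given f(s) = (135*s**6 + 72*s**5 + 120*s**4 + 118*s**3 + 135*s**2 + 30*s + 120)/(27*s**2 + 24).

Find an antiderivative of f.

An antiderivative is F(s) = s**5 + 2*s**4/3 + s**2 + 5*s - log(9*s**2 + 8)/3.

Differentiate the proposed F(s) back; it has to land on f(s) exactly.
Check: d/ds[s**5 + 2*s**4/3 + s**2 + 5*s - log(9*s**2 + 8)/3] = (135*s**6 + 72*s**5 + 120*s**4 + 118*s**3 + 135*s**2 + 30*s + 120)/(27*s**2 + 24) = f(s).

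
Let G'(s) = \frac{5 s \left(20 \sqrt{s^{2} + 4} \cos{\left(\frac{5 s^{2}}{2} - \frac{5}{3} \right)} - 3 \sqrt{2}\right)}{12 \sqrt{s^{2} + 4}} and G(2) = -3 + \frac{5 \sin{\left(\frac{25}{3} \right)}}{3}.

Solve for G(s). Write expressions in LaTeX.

G(s) = \frac{- 15 \sqrt{2} \sqrt{s^{2} + 4} + 20 \sin{\left(\frac{5 s^{2}}{2} - \frac{5}{3} \right)} + 24}{12}

Check a candidate G(s) by differentiating: d/ds[G] must match the given G'(s).
A general antiderivative is - \frac{5 \sqrt{\frac{s^{2}}{2} + 2}}{2} + \frac{5 \sin{\left(\frac{5 s^{2}}{2} - \frac{5}{3} \right)}}{3} + C.
The condition gives C = -3 + \frac{5 \sin{\left(\frac{25}{3} \right)}}{3} - (-5 + \frac{5 \sin{\left(\frac{25}{3} \right)}}{3}) = 2.
So G(s) = \frac{- 15 \sqrt{2} \sqrt{s^{2} + 4} + 20 \sin{\left(\frac{5 s^{2}}{2} - \frac{5}{3} \right)} + 24}{12}.
Check: d/ds[\frac{- 15 \sqrt{2} \sqrt{s^{2} + 4} + 20 \sin{\left(\frac{5 s^{2}}{2} - \frac{5}{3} \right)} + 24}{12}] = \frac{100 s \sqrt{s^{2} + 4} \cos{\left(\frac{5 s^{2}}{2} - \frac{5}{3} \right)} - 15 \sqrt{2} s}{12 \sqrt{s^{2} + 4}}, which equals G'(s).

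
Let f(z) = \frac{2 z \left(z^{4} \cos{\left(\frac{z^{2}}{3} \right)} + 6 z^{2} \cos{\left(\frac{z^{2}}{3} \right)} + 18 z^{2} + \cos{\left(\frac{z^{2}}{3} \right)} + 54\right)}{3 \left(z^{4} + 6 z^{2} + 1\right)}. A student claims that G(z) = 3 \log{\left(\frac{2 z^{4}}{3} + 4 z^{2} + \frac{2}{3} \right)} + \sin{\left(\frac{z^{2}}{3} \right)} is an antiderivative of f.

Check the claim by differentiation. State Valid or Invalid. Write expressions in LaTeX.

d/dz[G] = \frac{2 z^{5} \cos{\left(\frac{z^{2}}{3} \right)} + 12 z^{3} \cos{\left(\frac{z^{2}}{3} \right)} + 36 z^{3} + 2 z \cos{\left(\frac{z^{2}}{3} \right)} + 108 z}{3 z^{4} + 18 z^{2} + 3}
This equals f(z) exactly, so the claim holds.

Valid - differentiating G returns exactly f.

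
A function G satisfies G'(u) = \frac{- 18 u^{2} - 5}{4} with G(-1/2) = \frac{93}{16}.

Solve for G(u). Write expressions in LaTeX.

G(u) = - \frac{3 u^{3}}{2} - \frac{5 u}{4} + 5

A candidate passes only if d/du[G] lands on the given G'(u) exactly.
A general antiderivative is - \frac{3 u^{3}}{2} - \frac{5 u}{4} + 5 + C.
The condition gives C = \frac{93}{16} - (\frac{93}{16}) = 0.
So G(u) = - \frac{3 u^{3}}{2} - \frac{5 u}{4} + 5.
Check: d/du[- \frac{3 u^{3}}{2} - \frac{5 u}{4} + 5] = - \frac{9 u^{2}}{2} - \frac{5}{4}, which equals G'(u).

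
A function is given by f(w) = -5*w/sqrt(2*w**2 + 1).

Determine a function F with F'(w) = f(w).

An antiderivative is F(w) = -5*sqrt(2*w**2 + 1)/2.

f matches the chain-rule pattern g'(h)*h' with inner function h(w) = 2*w**2 + 1; substituting u = h(w) collapses the integral.
Check: d/dw[-5*sqrt(2*w**2 + 1)/2] = -5*w/sqrt(2*w**2 + 1) = f(w).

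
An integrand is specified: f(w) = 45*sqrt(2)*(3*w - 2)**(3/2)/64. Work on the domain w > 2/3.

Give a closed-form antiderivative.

An antiderivative F(w) passes only if d/dw[F] lands on f(w) exactly.
Check: d/dw[3*(3*w/2 - 1)**(5/2)/4] = sqrt(2)*(135*w*sqrt(3*w - 2) - 90*sqrt(3*w - 2))/64, which equals f(w).

An antiderivative is F(w) = 3*(3*w/2 - 1)**(5/2)/4.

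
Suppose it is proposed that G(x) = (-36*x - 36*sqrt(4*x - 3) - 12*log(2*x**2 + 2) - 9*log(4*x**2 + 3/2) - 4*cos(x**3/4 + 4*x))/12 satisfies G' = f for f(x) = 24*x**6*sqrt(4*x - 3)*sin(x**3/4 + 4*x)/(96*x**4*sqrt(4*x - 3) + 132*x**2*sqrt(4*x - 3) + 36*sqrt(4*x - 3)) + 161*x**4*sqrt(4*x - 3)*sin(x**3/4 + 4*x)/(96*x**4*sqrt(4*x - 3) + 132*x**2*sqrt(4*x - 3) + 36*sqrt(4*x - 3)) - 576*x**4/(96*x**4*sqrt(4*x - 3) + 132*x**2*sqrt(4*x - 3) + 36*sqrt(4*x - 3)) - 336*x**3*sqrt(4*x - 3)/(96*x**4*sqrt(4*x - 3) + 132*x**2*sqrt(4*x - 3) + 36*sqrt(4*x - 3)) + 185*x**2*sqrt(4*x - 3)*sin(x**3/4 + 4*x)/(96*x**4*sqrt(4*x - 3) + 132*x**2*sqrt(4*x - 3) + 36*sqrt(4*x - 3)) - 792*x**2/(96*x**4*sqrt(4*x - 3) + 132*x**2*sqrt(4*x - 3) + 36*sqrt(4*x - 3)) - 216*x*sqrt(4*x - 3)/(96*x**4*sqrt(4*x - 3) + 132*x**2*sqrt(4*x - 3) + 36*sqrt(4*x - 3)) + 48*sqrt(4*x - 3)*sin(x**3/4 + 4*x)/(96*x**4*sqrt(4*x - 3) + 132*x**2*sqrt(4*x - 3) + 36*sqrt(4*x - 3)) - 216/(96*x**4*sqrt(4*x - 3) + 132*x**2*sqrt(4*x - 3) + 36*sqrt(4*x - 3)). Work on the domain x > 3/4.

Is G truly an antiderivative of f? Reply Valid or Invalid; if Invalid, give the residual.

Invalid: d/dx[G] - f = -3, which is not 0.

d/dx[G] = (24*x**6*sqrt(4*x - 3)*sin(x**3/4 + 4*x) + 161*x**4*sqrt(4*x - 3)*sin(x**3/4 + 4*x) - 288*x**4*sqrt(4*x - 3) - 576*x**4 - 336*x**3*sqrt(4*x - 3) + 185*x**2*sqrt(4*x - 3)*sin(x**3/4 + 4*x) - 396*x**2*sqrt(4*x - 3) - 792*x**2 - 216*x*sqrt(4*x - 3) + 48*sqrt(4*x - 3)*sin(x**3/4 + 4*x) - 108*sqrt(4*x - 3) - 216)/(96*x**4*sqrt(4*x - 3) + 132*x**2*sqrt(4*x - 3) + 36*sqrt(4*x - 3))
d/dx[G] - f(x) = -3 != 0.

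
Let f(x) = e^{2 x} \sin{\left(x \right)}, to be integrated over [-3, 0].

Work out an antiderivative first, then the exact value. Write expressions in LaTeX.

Since d/dx undoes antidifferentiation here, F'(x) = f(x) is required of F(x).
F(x) = \frac{2 e^{2 x} \sin{\left(x \right)}}{5} - \frac{e^{2 x} \cos{\left(x \right)}}{5} is an antiderivative of f.
Check: d/dx[\frac{2 e^{2 x} \sin{\left(x \right)}}{5} - \frac{e^{2 x} \cos{\left(x \right)}}{5}] = e^{2 x} \sin{\left(x \right)} = f(x).
F(0) = - \frac{1}{5}; F(-3) = - \frac{2 \sin{\left(3 \right)}}{5 e^{6}} - \frac{\cos{\left(3 \right)}}{5 e^{6}}.
Integral = F(0) - F(-3) = - \frac{1}{5} + \frac{\cos{\left(3 \right)}}{5 e^{6}} + \frac{2 \sin{\left(3 \right)}}{5 e^{6}}.

Antiderivative: F(x) = \frac{2 e^{2 x} \sin{\left(x \right)}}{5} - \frac{e^{2 x} \cos{\left(x \right)}}{5}; value = - \frac{1}{5} + \frac{\cos{\left(3 \right)}}{5 e^{6}} + \frac{2 \sin{\left(3 \right)}}{5 e^{6}}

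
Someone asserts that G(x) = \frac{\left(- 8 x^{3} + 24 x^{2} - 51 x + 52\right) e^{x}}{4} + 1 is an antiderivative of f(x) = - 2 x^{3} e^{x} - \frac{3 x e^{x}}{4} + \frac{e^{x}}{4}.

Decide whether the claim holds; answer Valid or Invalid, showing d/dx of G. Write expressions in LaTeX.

Valid. The derivative of G reproduces f.

d/dx[G] = - 2 x^{3} e^{x} - \frac{3 x e^{x}}{4} + \frac{e^{x}}{4}
This equals f(x) exactly, so the claim holds.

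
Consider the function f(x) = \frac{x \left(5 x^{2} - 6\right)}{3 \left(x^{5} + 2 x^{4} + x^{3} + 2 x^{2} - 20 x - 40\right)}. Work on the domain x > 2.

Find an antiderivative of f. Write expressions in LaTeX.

An antiderivative is F(x) = \frac{63 \left(x + 2\right) \log{\left(x - 2 \right)} - 311 \left(x + 2\right) \log{\left(x + 2 \right)} + 124 \left(x + 2\right) \log{\left(x^{2} + 5 \right)} + 124 \sqrt{5} \left(x + 2\right) \operatorname{atan}{\left(\frac{\sqrt{5} x}{5} \right)} - 252}{972 \left(x + 2\right)}.

The denominator factors as 3 \left(x - 2\right) \left(x + 2\right)^{2} \left(x^{2} + 5\right); partial fractions split f into directly integrable pieces: \frac{31 \left(2 x + 5\right)}{243 \left(x^{2} + 5\right)} - \frac{311}{972 \left(x + 2\right)} + \frac{7}{27 \left(x + 2\right)^{2}} + \frac{7}{108 \left(x - 2\right)}.
Check: d/dx[\frac{63 \left(x + 2\right) \log{\left(x - 2 \right)} - 311 \left(x + 2\right) \log{\left(x + 2 \right)} + 124 \left(x + 2\right) \log{\left(x^{2} + 5 \right)} + 124 \sqrt{5} \left(x + 2\right) \operatorname{atan}{\left(\frac{\sqrt{5} x}{5} \right)} - 252}{972 \left(x + 2\right)}] = \frac{5 x^{3} - 6 x}{3 x^{5} + 6 x^{4} + 3 x^{3} + 6 x^{2} - 60 x - 120}, which equals f(x).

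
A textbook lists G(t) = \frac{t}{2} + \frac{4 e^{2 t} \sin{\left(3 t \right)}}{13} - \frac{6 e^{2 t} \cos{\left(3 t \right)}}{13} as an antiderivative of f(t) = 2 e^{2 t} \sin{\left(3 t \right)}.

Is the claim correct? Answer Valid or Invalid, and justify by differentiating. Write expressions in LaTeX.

d/dt[G] = 2 e^{2 t} \sin{\left(3 t \right)} + \frac{1}{2}
d/dt[G] - f(t) = \frac{1}{2} != 0.

Invalid: d/dt[G] - f = \frac{1}{2}, which is not 0.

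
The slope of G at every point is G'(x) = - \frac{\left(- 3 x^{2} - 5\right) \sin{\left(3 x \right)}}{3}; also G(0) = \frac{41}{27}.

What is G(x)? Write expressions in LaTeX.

G(x) = - \frac{x^{2} \cos{\left(3 x \right)}}{3} + \frac{2 x \sin{\left(3 x \right)}}{9} - \frac{13 \cos{\left(3 x \right)}}{27} + 2

Any candidate G(x) must reproduce the stated G'(x) exactly.
A general antiderivative is - \frac{x^{2} \cos{\left(3 x \right)}}{3} + \frac{2 x \sin{\left(3 x \right)}}{9} - \frac{13 \cos{\left(3 x \right)}}{27} + C.
The condition gives C = \frac{41}{27} - (- \frac{13}{27}) = 2.
So G(x) = - \frac{x^{2} \cos{\left(3 x \right)}}{3} + \frac{2 x \sin{\left(3 x \right)}}{9} - \frac{13 \cos{\left(3 x \right)}}{27} + 2.
Check: d/dx[- \frac{x^{2} \cos{\left(3 x \right)}}{3} + \frac{2 x \sin{\left(3 x \right)}}{9} - \frac{13 \cos{\left(3 x \right)}}{27} + 2] = x^{2} \sin{\left(3 x \right)} + \frac{5 \sin{\left(3 x \right)}}{3}, which equals G'(x).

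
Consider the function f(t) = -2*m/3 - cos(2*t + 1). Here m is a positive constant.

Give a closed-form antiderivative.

An antiderivative is F(t) = -(4*m*t + 3*sin(2*t + 1))/6.

Recover f(t) by differentiating a candidate F(t); any mismatch rules it out.
Check: d/dt[-(4*m*t + 3*sin(2*t + 1))/6] = -2*m/3 - cos(2*t + 1) = f(t).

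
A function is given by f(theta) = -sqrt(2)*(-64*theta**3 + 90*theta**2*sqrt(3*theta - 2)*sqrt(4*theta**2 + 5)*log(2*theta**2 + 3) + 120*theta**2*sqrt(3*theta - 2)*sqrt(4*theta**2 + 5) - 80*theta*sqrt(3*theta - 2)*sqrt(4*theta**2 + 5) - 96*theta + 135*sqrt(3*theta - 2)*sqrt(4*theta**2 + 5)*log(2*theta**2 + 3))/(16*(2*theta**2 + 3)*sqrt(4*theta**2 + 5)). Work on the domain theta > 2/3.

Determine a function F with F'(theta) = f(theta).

An antiderivative is F(theta) = -15*sqrt(2)*theta*sqrt(3*theta - 2)*log(2*theta**2 + 3)/8 + 5*sqrt(2)*sqrt(3*theta - 2)*log(2*theta**2 + 3)/4 + sqrt(2)*sqrt(4*theta**2 + 5)/2.

Check any antiderivative F(theta) by computing F'(theta) and comparing it with f(theta).
Check: d/dtheta[-15*sqrt(2)*theta*sqrt(3*theta - 2)*log(2*theta**2 + 3)/8 + 5*sqrt(2)*sqrt(3*theta - 2)*log(2*theta**2 + 3)/4 + sqrt(2)*sqrt(4*theta**2 + 5)/2] = (64*sqrt(2)*theta**3*sqrt(3*theta - 2) - 270*sqrt(2)*theta**3*sqrt(4*theta**2 + 5)*log(2*theta**2 + 3) - 360*sqrt(2)*theta**3*sqrt(4*theta**2 + 5) + 180*sqrt(2)*theta**2*sqrt(4*theta**2 + 5)*log(2*theta**2 + 3) + 480*sqrt(2)*theta**2*sqrt(4*theta**2 + 5) + 96*sqrt(2)*theta*sqrt(3*theta - 2) - 405*sqrt(2)*theta*sqrt(4*theta**2 + 5)*log(2*theta**2 + 3) - 160*sqrt(2)*theta*sqrt(4*theta**2 + 5) + 270*sqrt(2)*sqrt(4*theta**2 + 5)*log(2*theta**2 + 3))/(32*theta**2*sqrt(3*theta - 2)*sqrt(4*theta**2 + 5) + 48*sqrt(3*theta - 2)*sqrt(4*theta**2 + 5)), which equals f(theta).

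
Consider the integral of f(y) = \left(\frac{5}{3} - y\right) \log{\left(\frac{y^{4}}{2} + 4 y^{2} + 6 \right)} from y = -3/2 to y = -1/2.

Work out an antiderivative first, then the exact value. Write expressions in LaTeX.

Antiderivative: F(y) = y^{2} - \frac{20 y}{3} + \left(- \frac{y^{2}}{2} + \frac{5 y}{3}\right) \log{\left(\frac{y^{4}}{2} + 4 y^{2} + 6 \right)} - \log{\left(y^{2} + 2 \right)} - 3 \log{\left(y^{2} + 6 \right)} + \frac{10 \sqrt{2} \operatorname{atan}{\left(\frac{\sqrt{2} y}{2} \right)}}{3} + \frac{10 \sqrt{6} \operatorname{atan}{\left(\frac{\sqrt{6} y}{6} \right)}}{3}; value = - \frac{26}{3} - 3 \log{\left(\frac{25}{4} \right)} - \frac{23 \log{\left(\frac{225}{32} \right)}}{24} - \frac{10 \sqrt{6} \operatorname{atan}{\left(\frac{\sqrt{6}}{12} \right)}}{3} - \frac{10 \sqrt{2} \operatorname{atan}{\left(\frac{\sqrt{2}}{4} \right)}}{3} - \log{\left(\frac{9}{4} \right)} + \log{\left(\frac{17}{4} \right)} + \frac{10 \sqrt{2} \operatorname{atan}{\left(\frac{3 \sqrt{2}}{4} \right)}}{3} + \frac{10 \sqrt{6} \operatorname{atan}{\left(\frac{\sqrt{6}}{4} \right)}}{3} + 3 \log{\left(\frac{33}{4} \right)} + \frac{29 \log{\left(\frac{561}{32} \right)}}{8}

Since d/dy undoes antidifferentiation here, F'(y) = f(y) is required of F(y).
F(y) = y^{2} - \frac{20 y}{3} + \left(- \frac{y^{2}}{2} + \frac{5 y}{3}\right) \log{\left(\frac{y^{4}}{2} + 4 y^{2} + 6 \right)} - \log{\left(y^{2} + 2 \right)} - 3 \log{\left(y^{2} + 6 \right)} + \frac{10 \sqrt{2} \operatorname{atan}{\left(\frac{\sqrt{2} y}{2} \right)}}{3} + \frac{10 \sqrt{6} \operatorname{atan}{\left(\frac{\sqrt{6} y}{6} \right)}}{3} is an antiderivative of f.
Check: d/dy[y^{2} - \frac{20 y}{3} + \left(- \frac{y^{2}}{2} + \frac{5 y}{3}\right) \log{\left(\frac{y^{4}}{2} + 4 y^{2} + 6 \right)} - \log{\left(y^{2} + 2 \right)} - 3 \log{\left(y^{2} + 6 \right)} + \frac{10 \sqrt{2} \operatorname{atan}{\left(\frac{\sqrt{2} y}{2} \right)}}{3} + \frac{10 \sqrt{6} \operatorname{atan}{\left(\frac{\sqrt{6} y}{6} \right)}}{3}] = - y \log{\left(\frac{y^{4}}{2} + 4 y^{2} + 6 \right)} + \frac{5 \log{\left(\frac{y^{4}}{2} + 4 y^{2} + 6 \right)}}{3}, which equals f(y).
F(-1/2) = - 3 \log{\left(\frac{25}{4} \right)} - \frac{23 \log{\left(\frac{225}{32} \right)}}{24} - \frac{10 \sqrt{6} \operatorname{atan}{\left(\frac{\sqrt{6}}{12} \right)}}{3} - \frac{10 \sqrt{2} \operatorname{atan}{\left(\frac{\sqrt{2}}{4} \right)}}{3} - \log{\left(\frac{9}{4} \right)} + \frac{43}{12}; F(-3/2) = - \frac{29 \log{\left(\frac{561}{32} \right)}}{8} - 3 \log{\left(\frac{33}{4} \right)} - \frac{10 \sqrt{6} \operatorname{atan}{\left(\frac{\sqrt{6}}{4} \right)}}{3} - \frac{10 \sqrt{2} \operatorname{atan}{\left(\frac{3 \sqrt{2}}{4} \right)}}{3} - \log{\left(\frac{17}{4} \right)} + \frac{49}{4}.
Integral = F(-1/2) - F(-3/2) = - \frac{26}{3} - 3 \log{\left(\frac{25}{4} \right)} - \frac{23 \log{\left(\frac{225}{32} \right)}}{24} - \frac{10 \sqrt{6} \operatorname{atan}{\left(\frac{\sqrt{6}}{12} \right)}}{3} - \frac{10 \sqrt{2} \operatorname{atan}{\left(\frac{\sqrt{2}}{4} \right)}}{3} - \log{\left(\frac{9}{4} \right)} + \log{\left(\frac{17}{4} \right)} + \frac{10 \sqrt{2} \operatorname{atan}{\left(\frac{3 \sqrt{2}}{4} \right)}}{3} + \frac{10 \sqrt{6} \operatorname{atan}{\left(\frac{\sqrt{6}}{4} \right)}}{3} + 3 \log{\left(\frac{33}{4} \right)} + \frac{29 \log{\left(\frac{561}{32} \right)}}{8}.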